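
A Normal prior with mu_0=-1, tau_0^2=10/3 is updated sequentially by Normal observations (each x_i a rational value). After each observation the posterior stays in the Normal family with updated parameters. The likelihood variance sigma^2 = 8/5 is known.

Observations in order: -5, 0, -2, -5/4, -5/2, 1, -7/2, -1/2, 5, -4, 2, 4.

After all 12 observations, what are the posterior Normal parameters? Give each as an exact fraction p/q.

mu_0=-241/416, tau_0^2=5/39

obs 1: x=-5 → posterior Normal(-137/37, 40/37)
obs 2: x=0 → posterior Normal(-137/62, 20/31)
obs 3: x=-2 → posterior Normal(-187/87, 40/87)
obs 4: x=-5/4 → posterior Normal(-873/448, 5/14)
obs 5: x=-5/2 → posterior Normal(-1123/548, 40/137)
obs 6: x=1 → posterior Normal(-341/216, 20/81)
obs 7: x=-7/2 → posterior Normal(-1373/748, 40/187)
obs 8: x=-1/2 → posterior Normal(-1423/848, 10/53)
obs 9: x=5 → posterior Normal(-923/948, 40/237)
obs 10: x=-4 → posterior Normal(-1323/1048, 20/131)
obs 11: x=2 → posterior Normal(-1123/1148, 40/287)
obs 12: x=4 → posterior Normal(-241/416, 5/39)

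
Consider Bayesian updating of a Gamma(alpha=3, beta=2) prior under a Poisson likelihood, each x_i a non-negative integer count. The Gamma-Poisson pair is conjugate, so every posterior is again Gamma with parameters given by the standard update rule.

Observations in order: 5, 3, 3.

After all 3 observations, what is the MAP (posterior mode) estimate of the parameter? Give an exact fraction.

obs 1: x=5 → posterior Gamma(8, 3)
obs 2: x=3 → posterior Gamma(11, 4)
obs 3: x=3 → posterior Gamma(14, 5)

13/5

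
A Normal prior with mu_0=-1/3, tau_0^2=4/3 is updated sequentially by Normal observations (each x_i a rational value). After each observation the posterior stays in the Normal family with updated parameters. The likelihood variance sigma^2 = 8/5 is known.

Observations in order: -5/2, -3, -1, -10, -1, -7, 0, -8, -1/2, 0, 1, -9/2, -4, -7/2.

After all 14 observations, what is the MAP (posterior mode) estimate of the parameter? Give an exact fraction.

-111/38

obs 1: x=-5/2 → posterior Normal(-29/22, 8/11)
obs 2: x=-3 → posterior Normal(-59/32, 1/2)
obs 3: x=-1 → posterior Normal(-23/14, 8/21)
obs 4: x=-10 → posterior Normal(-13/4, 4/13)
obs 5: x=-1 → posterior Normal(-179/62, 8/31)
obs 6: x=-7 → posterior Normal(-83/24, 2/9)
obs 7: x=0 → posterior Normal(-249/82, 8/41)
obs 8: x=-8 → posterior Normal(-329/92, 4/23)
obs 9: x=-1/2 → posterior Normal(-167/51, 8/51)
obs 10: x=0 → posterior Normal(-167/56, 1/7)
obs 11: x=1 → posterior Normal(-162/61, 8/61)
obs 12: x=-9/2 → posterior Normal(-123/44, 4/33)
obs 13: x=-4 → posterior Normal(-409/142, 8/71)
obs 14: x=-7/2 → posterior Normal(-111/38, 2/19)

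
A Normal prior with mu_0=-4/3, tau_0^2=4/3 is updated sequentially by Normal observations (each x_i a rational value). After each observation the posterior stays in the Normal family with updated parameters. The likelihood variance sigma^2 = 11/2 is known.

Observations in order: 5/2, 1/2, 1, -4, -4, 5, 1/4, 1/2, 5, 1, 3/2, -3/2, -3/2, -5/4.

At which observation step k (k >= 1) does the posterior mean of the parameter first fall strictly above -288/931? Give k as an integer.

obs 1: x=5/2 → posterior Normal(-24/41, 44/41)
obs 2: x=1/2 → posterior Normal(-20/49, 44/49)
obs 3: x=1 → posterior Normal(-4/19, 44/57)
obs 4: x=-4 → posterior Normal(-44/65, 44/65)
obs 5: x=-4 → posterior Normal(-76/73, 44/73)
obs 6: x=5 → posterior Normal(-4/9, 44/81)
obs 7: x=1/4 → posterior Normal(-34/89, 44/89)
obs 8: x=1/2 → posterior Normal(-30/97, 44/97)
obs 9: x=5 → posterior Normal(2/21, 44/105)
obs 10: x=1 → posterior Normal(18/113, 44/113)
obs 11: x=3/2 → posterior Normal(30/121, 4/11)
obs 12: x=-3/2 → posterior Normal(6/43, 44/129)
obs 13: x=-3/2 → posterior Normal(6/137, 44/137)
obs 14: x=-5/4 → posterior Normal(-4/145, 44/145)

k = 3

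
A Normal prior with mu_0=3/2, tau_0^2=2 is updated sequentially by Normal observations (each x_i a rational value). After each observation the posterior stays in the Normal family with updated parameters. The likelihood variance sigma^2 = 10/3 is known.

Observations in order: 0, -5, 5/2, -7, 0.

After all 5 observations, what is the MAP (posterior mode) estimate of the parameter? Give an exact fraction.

obs 1: x=0 → posterior Normal(15/16, 5/4)
obs 2: x=-5 → posterior Normal(-15/22, 10/11)
obs 3: x=5/2 → posterior Normal(0, 5/7)
obs 4: x=-7 → posterior Normal(-21/17, 10/17)
obs 5: x=0 → posterior Normal(-21/20, 1/2)

-21/20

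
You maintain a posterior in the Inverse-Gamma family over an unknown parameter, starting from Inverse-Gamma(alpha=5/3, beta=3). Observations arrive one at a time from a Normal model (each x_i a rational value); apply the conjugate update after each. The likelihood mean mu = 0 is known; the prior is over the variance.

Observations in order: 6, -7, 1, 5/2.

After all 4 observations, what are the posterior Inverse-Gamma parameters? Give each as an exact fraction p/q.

alpha=11/3, beta=393/8

obs 1: x=6 → posterior Inverse-Gamma(13/6, 21)
obs 2: x=-7 → posterior Inverse-Gamma(8/3, 91/2)
obs 3: x=1 → posterior Inverse-Gamma(19/6, 46)
obs 4: x=5/2 → posterior Inverse-Gamma(11/3, 393/8)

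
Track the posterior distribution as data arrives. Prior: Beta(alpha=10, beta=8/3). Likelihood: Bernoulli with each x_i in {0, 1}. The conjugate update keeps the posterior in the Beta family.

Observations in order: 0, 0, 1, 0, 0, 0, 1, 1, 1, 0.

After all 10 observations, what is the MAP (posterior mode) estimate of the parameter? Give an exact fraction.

obs 1: x=0 → posterior Beta(10, 11/3)
obs 2: x=0 → posterior Beta(10, 14/3)
obs 3: x=1 → posterior Beta(11, 14/3)
obs 4: x=0 → posterior Beta(11, 17/3)
obs 5: x=0 → posterior Beta(11, 20/3)
obs 6: x=0 → posterior Beta(11, 23/3)
obs 7: x=1 → posterior Beta(12, 23/3)
obs 8: x=1 → posterior Beta(13, 23/3)
obs 9: x=1 → posterior Beta(14, 23/3)
obs 10: x=0 → posterior Beta(14, 26/3)

39/62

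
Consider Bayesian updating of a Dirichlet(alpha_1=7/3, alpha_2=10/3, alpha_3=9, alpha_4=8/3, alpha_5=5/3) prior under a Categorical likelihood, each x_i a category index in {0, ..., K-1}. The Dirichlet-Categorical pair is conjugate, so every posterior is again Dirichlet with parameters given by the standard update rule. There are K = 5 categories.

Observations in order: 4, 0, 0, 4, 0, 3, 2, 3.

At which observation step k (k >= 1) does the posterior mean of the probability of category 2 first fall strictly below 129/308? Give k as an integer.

obs 1: x=4 → posterior Dirichlet(7/3, 10/3, 9, 8/3, 8/3)
obs 2: x=0 → posterior Dirichlet(10/3, 10/3, 9, 8/3, 8/3)
obs 3: x=0 → posterior Dirichlet(13/3, 10/3, 9, 8/3, 8/3)
obs 4: x=4 → posterior Dirichlet(13/3, 10/3, 9, 8/3, 11/3)
obs 5: x=0 → posterior Dirichlet(16/3, 10/3, 9, 8/3, 11/3)
obs 6: x=3 → posterior Dirichlet(16/3, 10/3, 9, 11/3, 11/3)
obs 7: x=2 → posterior Dirichlet(16/3, 10/3, 10, 11/3, 11/3)
obs 8: x=3 → posterior Dirichlet(16/3, 10/3, 10, 14/3, 11/3)

k = 3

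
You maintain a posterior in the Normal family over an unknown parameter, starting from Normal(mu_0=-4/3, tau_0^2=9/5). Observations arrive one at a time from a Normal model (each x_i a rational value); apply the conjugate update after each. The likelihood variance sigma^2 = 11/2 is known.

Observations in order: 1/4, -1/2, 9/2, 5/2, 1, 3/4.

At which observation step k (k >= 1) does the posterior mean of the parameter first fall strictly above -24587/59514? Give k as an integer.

obs 1: x=1/4 → posterior Normal(-413/438, 99/73)
obs 2: x=-1/2 → posterior Normal(-467/546, 99/91)
obs 3: x=9/2 → posterior Normal(19/654, 99/109)
obs 4: x=5/2 → posterior Normal(289/762, 99/127)
obs 5: x=1 → posterior Normal(397/870, 99/145)
obs 6: x=3/4 → posterior Normal(239/489, 99/163)

k = 3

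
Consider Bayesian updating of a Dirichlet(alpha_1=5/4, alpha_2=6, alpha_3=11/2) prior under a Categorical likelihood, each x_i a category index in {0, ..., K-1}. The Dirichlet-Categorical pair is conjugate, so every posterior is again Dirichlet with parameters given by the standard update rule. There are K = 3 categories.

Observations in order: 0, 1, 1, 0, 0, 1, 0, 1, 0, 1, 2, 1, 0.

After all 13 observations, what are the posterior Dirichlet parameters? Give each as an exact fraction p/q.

obs 1: x=0 → posterior Dirichlet(9/4, 6, 11/2)
obs 2: x=1 → posterior Dirichlet(9/4, 7, 11/2)
obs 3: x=1 → posterior Dirichlet(9/4, 8, 11/2)
obs 4: x=0 → posterior Dirichlet(13/4, 8, 11/2)
obs 5: x=0 → posterior Dirichlet(17/4, 8, 11/2)
obs 6: x=1 → posterior Dirichlet(17/4, 9, 11/2)
obs 7: x=0 → posterior Dirichlet(21/4, 9, 11/2)
obs 8: x=1 → posterior Dirichlet(21/4, 10, 11/2)
obs 9: x=0 → posterior Dirichlet(25/4, 10, 11/2)
obs 10: x=1 → posterior Dirichlet(25/4, 11, 11/2)
obs 11: x=2 → posterior Dirichlet(25/4, 11, 13/2)
obs 12: x=1 → posterior Dirichlet(25/4, 12, 13/2)
obs 13: x=0 → posterior Dirichlet(29/4, 12, 13/2)

alpha_1=29/4, alpha_2=12, alpha_3=13/2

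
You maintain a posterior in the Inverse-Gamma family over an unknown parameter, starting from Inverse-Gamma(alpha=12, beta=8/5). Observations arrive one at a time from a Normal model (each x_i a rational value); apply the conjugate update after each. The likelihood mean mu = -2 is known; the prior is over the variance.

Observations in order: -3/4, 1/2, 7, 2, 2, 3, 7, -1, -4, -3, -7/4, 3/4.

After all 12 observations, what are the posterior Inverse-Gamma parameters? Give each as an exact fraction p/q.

obs 1: x=-3/4 → posterior Inverse-Gamma(25/2, 381/160)
obs 2: x=1/2 → posterior Inverse-Gamma(13, 881/160)
obs 3: x=7 → posterior Inverse-Gamma(27/2, 7361/160)
obs 4: x=2 → posterior Inverse-Gamma(14, 8641/160)
obs 5: x=2 → posterior Inverse-Gamma(29/2, 9921/160)
obs 6: x=3 → posterior Inverse-Gamma(15, 11921/160)
obs 7: x=7 → posterior Inverse-Gamma(31/2, 18401/160)
obs 8: x=-1 → posterior Inverse-Gamma(16, 18481/160)
obs 9: x=-4 → posterior Inverse-Gamma(33/2, 18801/160)
obs 10: x=-3 → posterior Inverse-Gamma(17, 18881/160)
obs 11: x=-7/4 → posterior Inverse-Gamma(35/2, 9443/80)
obs 12: x=3/4 → posterior Inverse-Gamma(18, 19491/160)

alpha=18, beta=19491/160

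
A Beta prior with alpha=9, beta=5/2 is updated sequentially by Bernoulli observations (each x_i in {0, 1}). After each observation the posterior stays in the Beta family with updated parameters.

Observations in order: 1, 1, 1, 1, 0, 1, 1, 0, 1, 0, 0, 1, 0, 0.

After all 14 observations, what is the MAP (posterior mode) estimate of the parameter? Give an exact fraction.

32/47

obs 1: x=1 → posterior Beta(10, 5/2)
obs 2: x=1 → posterior Beta(11, 5/2)
obs 3: x=1 → posterior Beta(12, 5/2)
obs 4: x=1 → posterior Beta(13, 5/2)
obs 5: x=0 → posterior Beta(13, 7/2)
obs 6: x=1 → posterior Beta(14, 7/2)
obs 7: x=1 → posterior Beta(15, 7/2)
obs 8: x=0 → posterior Beta(15, 9/2)
obs 9: x=1 → posterior Beta(16, 9/2)
obs 10: x=0 → posterior Beta(16, 11/2)
obs 11: x=0 → posterior Beta(16, 13/2)
obs 12: x=1 → posterior Beta(17, 13/2)
obs 13: x=0 → posterior Beta(17, 15/2)
obs 14: x=0 → posterior Beta(17, 17/2)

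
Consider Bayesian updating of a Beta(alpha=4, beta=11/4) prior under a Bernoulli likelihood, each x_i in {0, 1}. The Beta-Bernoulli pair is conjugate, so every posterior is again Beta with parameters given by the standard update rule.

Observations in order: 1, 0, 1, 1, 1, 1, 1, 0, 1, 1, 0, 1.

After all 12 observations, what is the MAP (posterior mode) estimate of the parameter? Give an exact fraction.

48/67

obs 1: x=1 → posterior Beta(5, 11/4)
obs 2: x=0 → posterior Beta(5, 15/4)
obs 3: x=1 → posterior Beta(6, 15/4)
obs 4: x=1 → posterior Beta(7, 15/4)
obs 5: x=1 → posterior Beta(8, 15/4)
obs 6: x=1 → posterior Beta(9, 15/4)
obs 7: x=1 → posterior Beta(10, 15/4)
obs 8: x=0 → posterior Beta(10, 19/4)
obs 9: x=1 → posterior Beta(11, 19/4)
obs 10: x=1 → posterior Beta(12, 19/4)
obs 11: x=0 → posterior Beta(12, 23/4)
obs 12: x=1 → posterior Beta(13, 23/4)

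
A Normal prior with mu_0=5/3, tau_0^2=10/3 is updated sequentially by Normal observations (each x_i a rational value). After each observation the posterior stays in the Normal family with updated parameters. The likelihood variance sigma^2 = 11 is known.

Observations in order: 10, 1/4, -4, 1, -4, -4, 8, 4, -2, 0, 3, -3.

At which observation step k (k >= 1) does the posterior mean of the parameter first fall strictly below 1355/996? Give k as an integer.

obs 1: x=10 → posterior Normal(155/43, 110/43)
obs 2: x=1/4 → posterior Normal(315/106, 110/53)
obs 3: x=-4 → posterior Normal(235/126, 110/63)
obs 4: x=1 → posterior Normal(255/146, 110/73)
obs 5: x=-4 → posterior Normal(175/166, 110/83)
obs 6: x=-4 → posterior Normal(95/186, 110/93)
obs 7: x=8 → posterior Normal(255/206, 110/103)
obs 8: x=4 → posterior Normal(335/226, 110/113)
obs 9: x=-2 → posterior Normal(295/246, 110/123)
obs 10: x=0 → posterior Normal(295/266, 110/133)
obs 11: x=3 → posterior Normal(355/286, 10/13)
obs 12: x=-3 → posterior Normal(295/306, 110/153)

k = 5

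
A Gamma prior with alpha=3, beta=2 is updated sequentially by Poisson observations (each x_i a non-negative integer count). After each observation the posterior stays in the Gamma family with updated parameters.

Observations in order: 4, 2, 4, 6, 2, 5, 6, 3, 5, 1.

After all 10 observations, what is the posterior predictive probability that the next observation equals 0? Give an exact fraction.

176372588156290374069930666601805113523699712/4695452425098908797088971409337422035076128813

obs 1: x=4 → posterior Gamma(7, 3)
obs 2: x=2 → posterior Gamma(9, 4)
obs 3: x=4 → posterior Gamma(13, 5)
obs 4: x=6 → posterior Gamma(19, 6)
obs 5: x=2 → posterior Gamma(21, 7)
obs 6: x=5 → posterior Gamma(26, 8)
obs 7: x=6 → posterior Gamma(32, 9)
obs 8: x=3 → posterior Gamma(35, 10)
obs 9: x=5 → posterior Gamma(40, 11)
obs 10: x=1 → posterior Gamma(41, 12)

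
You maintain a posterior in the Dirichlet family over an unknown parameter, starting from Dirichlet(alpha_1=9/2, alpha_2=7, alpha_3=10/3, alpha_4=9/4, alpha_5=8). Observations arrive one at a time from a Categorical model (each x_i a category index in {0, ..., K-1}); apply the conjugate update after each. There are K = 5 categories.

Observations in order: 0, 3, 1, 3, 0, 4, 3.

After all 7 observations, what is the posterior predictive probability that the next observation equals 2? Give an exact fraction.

obs 1: x=0 → posterior Dirichlet(11/2, 7, 10/3, 9/4, 8)
obs 2: x=3 → posterior Dirichlet(11/2, 7, 10/3, 13/4, 8)
obs 3: x=1 → posterior Dirichlet(11/2, 8, 10/3, 13/4, 8)
obs 4: x=3 → posterior Dirichlet(11/2, 8, 10/3, 17/4, 8)
obs 5: x=0 → posterior Dirichlet(13/2, 8, 10/3, 17/4, 8)
obs 6: x=4 → posterior Dirichlet(13/2, 8, 10/3, 17/4, 9)
obs 7: x=3 → posterior Dirichlet(13/2, 8, 10/3, 21/4, 9)

8/77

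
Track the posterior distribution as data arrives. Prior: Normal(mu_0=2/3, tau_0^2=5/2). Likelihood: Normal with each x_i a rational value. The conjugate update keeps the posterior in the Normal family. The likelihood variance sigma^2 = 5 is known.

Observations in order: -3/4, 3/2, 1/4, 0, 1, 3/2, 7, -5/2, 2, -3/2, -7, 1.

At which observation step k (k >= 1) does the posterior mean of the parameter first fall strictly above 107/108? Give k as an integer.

k = 7

obs 1: x=-3/4 → posterior Normal(7/36, 5/3)
obs 2: x=3/2 → posterior Normal(25/48, 5/4)
obs 3: x=1/4 → posterior Normal(7/15, 1)
obs 4: x=0 → posterior Normal(7/18, 5/6)
obs 5: x=1 → posterior Normal(10/21, 5/7)
obs 6: x=3/2 → posterior Normal(29/48, 5/8)
obs 7: x=7 → posterior Normal(71/54, 5/9)
obs 8: x=-5/2 → posterior Normal(14/15, 1/2)
obs 9: x=2 → posterior Normal(34/33, 5/11)
obs 10: x=-3/2 → posterior Normal(59/72, 5/12)
obs 11: x=-7 → posterior Normal(17/78, 5/13)
obs 12: x=1 → posterior Normal(23/84, 5/14)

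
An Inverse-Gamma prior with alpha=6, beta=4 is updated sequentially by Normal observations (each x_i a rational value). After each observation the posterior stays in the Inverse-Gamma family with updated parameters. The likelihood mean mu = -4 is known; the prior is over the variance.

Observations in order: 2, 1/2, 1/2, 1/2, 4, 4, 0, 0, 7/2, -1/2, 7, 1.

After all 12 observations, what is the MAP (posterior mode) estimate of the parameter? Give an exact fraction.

obs 1: x=2 → posterior Inverse-Gamma(13/2, 22)
obs 2: x=1/2 → posterior Inverse-Gamma(7, 257/8)
obs 3: x=1/2 → posterior Inverse-Gamma(15/2, 169/4)
obs 4: x=1/2 → posterior Inverse-Gamma(8, 419/8)
obs 5: x=4 → posterior Inverse-Gamma(17/2, 675/8)
obs 6: x=4 → posterior Inverse-Gamma(9, 931/8)
obs 7: x=0 → posterior Inverse-Gamma(19/2, 995/8)
obs 8: x=0 → posterior Inverse-Gamma(10, 1059/8)
obs 9: x=7/2 → posterior Inverse-Gamma(21/2, 321/2)
obs 10: x=-1/2 → posterior Inverse-Gamma(11, 1333/8)
obs 11: x=7 → posterior Inverse-Gamma(23/2, 1817/8)
obs 12: x=1 → posterior Inverse-Gamma(12, 1917/8)

1917/104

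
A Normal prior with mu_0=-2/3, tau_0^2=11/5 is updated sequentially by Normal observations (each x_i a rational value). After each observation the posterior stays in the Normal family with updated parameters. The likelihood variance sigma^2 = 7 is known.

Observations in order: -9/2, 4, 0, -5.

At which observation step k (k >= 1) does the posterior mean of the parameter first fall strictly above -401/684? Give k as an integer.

obs 1: x=-9/2 → posterior Normal(-19/12, 77/46)
obs 2: x=4 → posterior Normal(-173/342, 77/57)
obs 3: x=0 → posterior Normal(-173/408, 77/68)
obs 4: x=-5 → posterior Normal(-503/474, 77/79)

k = 2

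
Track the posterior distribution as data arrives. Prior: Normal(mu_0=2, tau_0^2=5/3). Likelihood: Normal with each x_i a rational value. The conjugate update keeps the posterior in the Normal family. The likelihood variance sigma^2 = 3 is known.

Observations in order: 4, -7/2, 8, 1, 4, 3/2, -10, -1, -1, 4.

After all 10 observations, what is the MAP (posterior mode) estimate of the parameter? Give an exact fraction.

obs 1: x=4 → posterior Normal(19/7, 15/14)
obs 2: x=-7/2 → posterior Normal(41/38, 15/19)
obs 3: x=8 → posterior Normal(121/48, 5/8)
obs 4: x=1 → posterior Normal(131/58, 15/29)
obs 5: x=4 → posterior Normal(171/68, 15/34)
obs 6: x=3/2 → posterior Normal(31/13, 5/13)
obs 7: x=-10 → posterior Normal(43/44, 15/44)
obs 8: x=-1 → posterior Normal(38/49, 15/49)
obs 9: x=-1 → posterior Normal(11/18, 5/18)
obs 10: x=4 → posterior Normal(53/59, 15/59)

53/59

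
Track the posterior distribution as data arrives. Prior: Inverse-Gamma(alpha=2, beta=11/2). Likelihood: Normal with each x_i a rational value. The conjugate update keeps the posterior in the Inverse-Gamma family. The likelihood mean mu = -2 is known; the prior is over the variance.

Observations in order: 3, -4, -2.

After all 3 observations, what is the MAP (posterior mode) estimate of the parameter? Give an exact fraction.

40/9

obs 1: x=3 → posterior Inverse-Gamma(5/2, 18)
obs 2: x=-4 → posterior Inverse-Gamma(3, 20)
obs 3: x=-2 → posterior Inverse-Gamma(7/2, 20)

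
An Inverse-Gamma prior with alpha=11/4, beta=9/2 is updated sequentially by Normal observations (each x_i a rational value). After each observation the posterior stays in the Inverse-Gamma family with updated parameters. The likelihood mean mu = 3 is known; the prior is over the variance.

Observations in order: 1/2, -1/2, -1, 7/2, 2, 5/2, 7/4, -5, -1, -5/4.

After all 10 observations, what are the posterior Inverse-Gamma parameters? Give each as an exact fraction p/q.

alpha=31/4, beta=1157/16

obs 1: x=1/2 → posterior Inverse-Gamma(13/4, 61/8)
obs 2: x=-1/2 → posterior Inverse-Gamma(15/4, 55/4)
obs 3: x=-1 → posterior Inverse-Gamma(17/4, 87/4)
obs 4: x=7/2 → posterior Inverse-Gamma(19/4, 175/8)
obs 5: x=2 → posterior Inverse-Gamma(21/4, 179/8)
obs 6: x=5/2 → posterior Inverse-Gamma(23/4, 45/2)
obs 7: x=7/4 → posterior Inverse-Gamma(25/4, 745/32)
obs 8: x=-5 → posterior Inverse-Gamma(27/4, 1769/32)
obs 9: x=-1 → posterior Inverse-Gamma(29/4, 2025/32)
obs 10: x=-5/4 → posterior Inverse-Gamma(31/4, 1157/16)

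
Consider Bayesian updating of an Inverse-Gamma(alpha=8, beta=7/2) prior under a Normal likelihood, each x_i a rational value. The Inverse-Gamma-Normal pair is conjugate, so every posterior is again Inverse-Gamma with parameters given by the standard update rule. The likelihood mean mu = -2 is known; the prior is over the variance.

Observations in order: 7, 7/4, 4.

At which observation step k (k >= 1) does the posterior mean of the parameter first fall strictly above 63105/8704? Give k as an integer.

k = 3

obs 1: x=7 → posterior Inverse-Gamma(17/2, 44)
obs 2: x=7/4 → posterior Inverse-Gamma(9, 1633/32)
obs 3: x=4 → posterior Inverse-Gamma(19/2, 2209/32)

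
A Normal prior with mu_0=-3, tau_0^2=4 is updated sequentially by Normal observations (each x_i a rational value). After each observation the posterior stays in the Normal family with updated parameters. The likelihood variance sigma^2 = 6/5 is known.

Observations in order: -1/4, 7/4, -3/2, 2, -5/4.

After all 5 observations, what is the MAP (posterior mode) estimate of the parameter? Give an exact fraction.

-3/106

obs 1: x=-1/4 → posterior Normal(-23/26, 12/13)
obs 2: x=7/4 → posterior Normal(6/23, 12/23)
obs 3: x=-3/2 → posterior Normal(-3/11, 4/11)
obs 4: x=2 → posterior Normal(11/43, 12/43)
obs 5: x=-5/4 → posterior Normal(-3/106, 12/53)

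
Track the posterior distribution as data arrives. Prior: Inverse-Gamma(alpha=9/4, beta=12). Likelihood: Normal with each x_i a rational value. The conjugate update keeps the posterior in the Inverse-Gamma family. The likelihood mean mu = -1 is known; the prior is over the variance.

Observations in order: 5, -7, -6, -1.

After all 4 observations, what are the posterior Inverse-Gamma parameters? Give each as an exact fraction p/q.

alpha=17/4, beta=121/2

obs 1: x=5 → posterior Inverse-Gamma(11/4, 30)
obs 2: x=-7 → posterior Inverse-Gamma(13/4, 48)
obs 3: x=-6 → posterior Inverse-Gamma(15/4, 121/2)
obs 4: x=-1 → posterior Inverse-Gamma(17/4, 121/2)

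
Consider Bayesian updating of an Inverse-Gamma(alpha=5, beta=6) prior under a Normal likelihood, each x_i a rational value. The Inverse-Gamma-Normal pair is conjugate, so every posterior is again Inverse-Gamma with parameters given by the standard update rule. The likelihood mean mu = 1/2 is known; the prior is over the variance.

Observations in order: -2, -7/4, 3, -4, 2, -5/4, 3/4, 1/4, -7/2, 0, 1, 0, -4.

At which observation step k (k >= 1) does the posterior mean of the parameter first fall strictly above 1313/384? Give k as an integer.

k = 4

obs 1: x=-2 → posterior Inverse-Gamma(11/2, 73/8)
obs 2: x=-7/4 → posterior Inverse-Gamma(6, 373/32)
obs 3: x=3 → posterior Inverse-Gamma(13/2, 473/32)
obs 4: x=-4 → posterior Inverse-Gamma(7, 797/32)
obs 5: x=2 → posterior Inverse-Gamma(15/2, 833/32)
obs 6: x=-5/4 → posterior Inverse-Gamma(8, 441/16)
obs 7: x=3/4 → posterior Inverse-Gamma(17/2, 883/32)
obs 8: x=1/4 → posterior Inverse-Gamma(9, 221/8)
obs 9: x=-7/2 → posterior Inverse-Gamma(19/2, 285/8)
obs 10: x=0 → posterior Inverse-Gamma(10, 143/4)
obs 11: x=1 → posterior Inverse-Gamma(21/2, 287/8)
obs 12: x=0 → posterior Inverse-Gamma(11, 36)
obs 13: x=-4 → posterior Inverse-Gamma(23/2, 369/8)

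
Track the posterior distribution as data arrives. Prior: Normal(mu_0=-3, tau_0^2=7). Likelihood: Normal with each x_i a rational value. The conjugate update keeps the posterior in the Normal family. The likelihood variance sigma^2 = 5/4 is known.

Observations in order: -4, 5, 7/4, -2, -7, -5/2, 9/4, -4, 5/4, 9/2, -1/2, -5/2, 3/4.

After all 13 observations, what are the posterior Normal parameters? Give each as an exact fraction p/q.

obs 1: x=-4 → posterior Normal(-127/33, 35/33)
obs 2: x=5 → posterior Normal(13/61, 35/61)
obs 3: x=7/4 → posterior Normal(62/89, 35/89)
obs 4: x=-2 → posterior Normal(2/39, 35/117)
obs 5: x=-7 → posterior Normal(-38/29, 7/29)
obs 6: x=-5/2 → posterior Normal(-260/173, 35/173)
obs 7: x=9/4 → posterior Normal(-197/201, 35/201)
obs 8: x=-4 → posterior Normal(-309/229, 35/229)
obs 9: x=5/4 → posterior Normal(-274/257, 35/257)
obs 10: x=9/2 → posterior Normal(-148/285, 7/57)
obs 11: x=-1/2 → posterior Normal(-162/313, 35/313)
obs 12: x=-5/2 → posterior Normal(-232/341, 35/341)
obs 13: x=3/4 → posterior Normal(-211/369, 35/369)

mu_0=-211/369, tau_0^2=35/369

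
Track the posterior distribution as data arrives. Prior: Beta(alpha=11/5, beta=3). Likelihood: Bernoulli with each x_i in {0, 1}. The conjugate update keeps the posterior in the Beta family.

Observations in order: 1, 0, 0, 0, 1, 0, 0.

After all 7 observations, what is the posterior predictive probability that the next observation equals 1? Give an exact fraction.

21/61

obs 1: x=1 → posterior Beta(16/5, 3)
obs 2: x=0 → posterior Beta(16/5, 4)
obs 3: x=0 → posterior Beta(16/5, 5)
obs 4: x=0 → posterior Beta(16/5, 6)
obs 5: x=1 → posterior Beta(21/5, 6)
obs 6: x=0 → posterior Beta(21/5, 7)
obs 7: x=0 → posterior Beta(21/5, 8)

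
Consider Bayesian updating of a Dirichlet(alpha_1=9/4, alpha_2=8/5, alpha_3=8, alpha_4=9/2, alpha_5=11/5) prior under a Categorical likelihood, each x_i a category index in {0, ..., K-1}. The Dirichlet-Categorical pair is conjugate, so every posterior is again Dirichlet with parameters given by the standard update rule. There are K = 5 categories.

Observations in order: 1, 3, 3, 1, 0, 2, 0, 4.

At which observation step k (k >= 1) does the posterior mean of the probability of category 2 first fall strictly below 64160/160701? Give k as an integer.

k = 2

obs 1: x=1 → posterior Dirichlet(9/4, 13/5, 8, 9/2, 11/5)
obs 2: x=3 → posterior Dirichlet(9/4, 13/5, 8, 11/2, 11/5)
obs 3: x=3 → posterior Dirichlet(9/4, 13/5, 8, 13/2, 11/5)
obs 4: x=1 → posterior Dirichlet(9/4, 18/5, 8, 13/2, 11/5)
obs 5: x=0 → posterior Dirichlet(13/4, 18/5, 8, 13/2, 11/5)
obs 6: x=2 → posterior Dirichlet(13/4, 18/5, 9, 13/2, 11/5)
obs 7: x=0 → posterior Dirichlet(17/4, 18/5, 9, 13/2, 11/5)
obs 8: x=4 → posterior Dirichlet(17/4, 18/5, 9, 13/2, 16/5)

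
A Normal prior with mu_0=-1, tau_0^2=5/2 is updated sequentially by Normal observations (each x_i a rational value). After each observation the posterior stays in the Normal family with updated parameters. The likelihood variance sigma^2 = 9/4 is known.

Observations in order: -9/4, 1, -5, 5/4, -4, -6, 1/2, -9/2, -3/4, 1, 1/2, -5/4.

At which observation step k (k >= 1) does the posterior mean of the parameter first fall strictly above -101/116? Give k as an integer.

obs 1: x=-9/4 → posterior Normal(-63/38, 45/38)
obs 2: x=1 → posterior Normal(-43/58, 45/58)
obs 3: x=-5 → posterior Normal(-11/6, 15/26)
obs 4: x=5/4 → posterior Normal(-59/49, 45/98)
obs 5: x=-4 → posterior Normal(-99/59, 45/118)
obs 6: x=-6 → posterior Normal(-53/23, 15/46)
obs 7: x=1/2 → posterior Normal(-154/79, 45/158)
obs 8: x=-9/2 → posterior Normal(-199/89, 45/178)
obs 9: x=-3/4 → posterior Normal(-413/198, 5/22)
obs 10: x=1 → posterior Normal(-393/218, 45/218)
obs 11: x=1/2 → posterior Normal(-383/238, 45/238)
obs 12: x=-5/4 → posterior Normal(-68/43, 15/86)

k = 2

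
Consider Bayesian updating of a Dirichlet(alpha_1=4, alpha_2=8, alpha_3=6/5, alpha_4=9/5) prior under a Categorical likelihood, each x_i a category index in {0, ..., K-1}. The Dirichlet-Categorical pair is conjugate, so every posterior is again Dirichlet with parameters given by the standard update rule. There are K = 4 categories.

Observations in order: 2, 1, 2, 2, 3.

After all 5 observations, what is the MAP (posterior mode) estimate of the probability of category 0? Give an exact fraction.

obs 1: x=2 → posterior Dirichlet(4, 8, 11/5, 9/5)
obs 2: x=1 → posterior Dirichlet(4, 9, 11/5, 9/5)
obs 3: x=2 → posterior Dirichlet(4, 9, 16/5, 9/5)
obs 4: x=2 → posterior Dirichlet(4, 9, 21/5, 9/5)
obs 5: x=3 → posterior Dirichlet(4, 9, 21/5, 14/5)

3/16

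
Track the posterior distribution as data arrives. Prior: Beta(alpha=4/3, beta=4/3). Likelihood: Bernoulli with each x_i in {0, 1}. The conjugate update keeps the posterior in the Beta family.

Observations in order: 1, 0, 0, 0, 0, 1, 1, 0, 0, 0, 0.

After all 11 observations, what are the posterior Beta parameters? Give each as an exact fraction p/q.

alpha=13/3, beta=28/3

obs 1: x=1 → posterior Beta(7/3, 4/3)
obs 2: x=0 → posterior Beta(7/3, 7/3)
obs 3: x=0 → posterior Beta(7/3, 10/3)
obs 4: x=0 → posterior Beta(7/3, 13/3)
obs 5: x=0 → posterior Beta(7/3, 16/3)
obs 6: x=1 → posterior Beta(10/3, 16/3)
obs 7: x=1 → posterior Beta(13/3, 16/3)
obs 8: x=0 → posterior Beta(13/3, 19/3)
obs 9: x=0 → posterior Beta(13/3, 22/3)
obs 10: x=0 → posterior Beta(13/3, 25/3)
obs 11: x=0 → posterior Beta(13/3, 28/3)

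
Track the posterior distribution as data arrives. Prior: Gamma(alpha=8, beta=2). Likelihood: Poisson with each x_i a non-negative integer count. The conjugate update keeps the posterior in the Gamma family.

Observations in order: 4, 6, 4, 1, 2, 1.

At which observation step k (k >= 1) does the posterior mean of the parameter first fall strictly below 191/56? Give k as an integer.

obs 1: x=4 → posterior Gamma(12, 3)
obs 2: x=6 → posterior Gamma(18, 4)
obs 3: x=4 → posterior Gamma(22, 5)
obs 4: x=1 → posterior Gamma(23, 6)
obs 5: x=2 → posterior Gamma(25, 7)
obs 6: x=1 → posterior Gamma(26, 8)

k = 6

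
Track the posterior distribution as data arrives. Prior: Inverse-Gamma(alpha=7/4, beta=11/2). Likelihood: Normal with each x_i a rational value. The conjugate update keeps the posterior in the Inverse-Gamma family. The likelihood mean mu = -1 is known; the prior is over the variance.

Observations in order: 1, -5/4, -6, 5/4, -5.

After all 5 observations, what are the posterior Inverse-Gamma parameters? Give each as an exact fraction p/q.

alpha=17/4, beta=489/16

obs 1: x=1 → posterior Inverse-Gamma(9/4, 15/2)
obs 2: x=-5/4 → posterior Inverse-Gamma(11/4, 241/32)
obs 3: x=-6 → posterior Inverse-Gamma(13/4, 641/32)
obs 4: x=5/4 → posterior Inverse-Gamma(15/4, 361/16)
obs 5: x=-5 → posterior Inverse-Gamma(17/4, 489/16)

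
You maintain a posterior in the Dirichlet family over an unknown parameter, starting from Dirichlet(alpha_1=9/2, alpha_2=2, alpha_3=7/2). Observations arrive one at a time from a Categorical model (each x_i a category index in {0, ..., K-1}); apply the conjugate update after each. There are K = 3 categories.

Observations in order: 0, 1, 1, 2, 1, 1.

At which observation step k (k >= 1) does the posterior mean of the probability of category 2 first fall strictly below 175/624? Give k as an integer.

obs 1: x=0 → posterior Dirichlet(11/2, 2, 7/2)
obs 2: x=1 → posterior Dirichlet(11/2, 3, 7/2)
obs 3: x=1 → posterior Dirichlet(11/2, 4, 7/2)
obs 4: x=2 → posterior Dirichlet(11/2, 4, 9/2)
obs 5: x=1 → posterior Dirichlet(11/2, 5, 9/2)
obs 6: x=1 → posterior Dirichlet(11/2, 6, 9/2)

k = 3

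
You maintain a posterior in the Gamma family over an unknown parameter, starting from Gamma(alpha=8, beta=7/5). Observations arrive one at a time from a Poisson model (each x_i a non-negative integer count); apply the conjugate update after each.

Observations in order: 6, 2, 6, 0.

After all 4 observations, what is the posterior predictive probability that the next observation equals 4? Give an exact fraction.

122164032168844545743217537129575578125/680564733841876926926749214863536422912

obs 1: x=6 → posterior Gamma(14, 12/5)
obs 2: x=2 → posterior Gamma(16, 17/5)
obs 3: x=6 → posterior Gamma(22, 22/5)
obs 4: x=0 → posterior Gamma(22, 27/5)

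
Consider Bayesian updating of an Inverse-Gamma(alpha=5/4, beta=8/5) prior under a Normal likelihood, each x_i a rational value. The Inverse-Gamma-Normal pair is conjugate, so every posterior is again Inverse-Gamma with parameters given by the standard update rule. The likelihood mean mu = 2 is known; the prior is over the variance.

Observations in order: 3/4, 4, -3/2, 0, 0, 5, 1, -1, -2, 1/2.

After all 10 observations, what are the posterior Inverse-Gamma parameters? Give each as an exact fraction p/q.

alpha=25/4, beta=5301/160

obs 1: x=3/4 → posterior Inverse-Gamma(7/4, 381/160)
obs 2: x=4 → posterior Inverse-Gamma(9/4, 701/160)
obs 3: x=-3/2 → posterior Inverse-Gamma(11/4, 1681/160)
obs 4: x=0 → posterior Inverse-Gamma(13/4, 2001/160)
obs 5: x=0 → posterior Inverse-Gamma(15/4, 2321/160)
obs 6: x=5 → posterior Inverse-Gamma(17/4, 3041/160)
obs 7: x=1 → posterior Inverse-Gamma(19/4, 3121/160)
obs 8: x=-1 → posterior Inverse-Gamma(21/4, 3841/160)
obs 9: x=-2 → posterior Inverse-Gamma(23/4, 5121/160)
obs 10: x=1/2 → posterior Inverse-Gamma(25/4, 5301/160)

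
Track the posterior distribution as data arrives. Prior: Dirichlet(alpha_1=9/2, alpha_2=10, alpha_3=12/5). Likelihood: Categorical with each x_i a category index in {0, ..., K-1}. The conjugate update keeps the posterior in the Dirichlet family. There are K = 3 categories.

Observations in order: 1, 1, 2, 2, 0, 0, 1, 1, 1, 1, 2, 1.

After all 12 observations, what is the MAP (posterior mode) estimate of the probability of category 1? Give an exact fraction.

160/259

obs 1: x=1 → posterior Dirichlet(9/2, 11, 12/5)
obs 2: x=1 → posterior Dirichlet(9/2, 12, 12/5)
obs 3: x=2 → posterior Dirichlet(9/2, 12, 17/5)
obs 4: x=2 → posterior Dirichlet(9/2, 12, 22/5)
obs 5: x=0 → posterior Dirichlet(11/2, 12, 22/5)
obs 6: x=0 → posterior Dirichlet(13/2, 12, 22/5)
obs 7: x=1 → posterior Dirichlet(13/2, 13, 22/5)
obs 8: x=1 → posterior Dirichlet(13/2, 14, 22/5)
obs 9: x=1 → posterior Dirichlet(13/2, 15, 22/5)
obs 10: x=1 → posterior Dirichlet(13/2, 16, 22/5)
obs 11: x=2 → posterior Dirichlet(13/2, 16, 27/5)
obs 12: x=1 → posterior Dirichlet(13/2, 17, 27/5)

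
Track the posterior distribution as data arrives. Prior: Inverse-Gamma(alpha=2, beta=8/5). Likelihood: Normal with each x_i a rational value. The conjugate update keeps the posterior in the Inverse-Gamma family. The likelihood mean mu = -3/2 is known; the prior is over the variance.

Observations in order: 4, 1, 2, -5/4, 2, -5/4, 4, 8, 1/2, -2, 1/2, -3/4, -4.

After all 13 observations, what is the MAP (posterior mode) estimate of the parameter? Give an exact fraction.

obs 1: x=4 → posterior Inverse-Gamma(5/2, 669/40)
obs 2: x=1 → posterior Inverse-Gamma(3, 397/20)
obs 3: x=2 → posterior Inverse-Gamma(7/2, 1039/40)
obs 4: x=-5/4 → posterior Inverse-Gamma(4, 4161/160)
obs 5: x=2 → posterior Inverse-Gamma(9/2, 5141/160)
obs 6: x=-5/4 → posterior Inverse-Gamma(5, 2573/80)
obs 7: x=4 → posterior Inverse-Gamma(11/2, 3783/80)
obs 8: x=8 → posterior Inverse-Gamma(6, 7393/80)
obs 9: x=1/2 → posterior Inverse-Gamma(13/2, 7553/80)
obs 10: x=-2 → posterior Inverse-Gamma(7, 7563/80)
obs 11: x=1/2 → posterior Inverse-Gamma(15/2, 7723/80)
obs 12: x=-3/4 → posterior Inverse-Gamma(8, 15491/160)
obs 13: x=-4 → posterior Inverse-Gamma(17/2, 15991/160)

15991/1520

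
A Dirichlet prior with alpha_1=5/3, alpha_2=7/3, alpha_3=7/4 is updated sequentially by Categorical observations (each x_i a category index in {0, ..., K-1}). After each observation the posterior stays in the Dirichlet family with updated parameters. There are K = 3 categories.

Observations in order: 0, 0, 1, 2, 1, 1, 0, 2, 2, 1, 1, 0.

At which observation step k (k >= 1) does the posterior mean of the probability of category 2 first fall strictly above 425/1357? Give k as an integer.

k = 9

obs 1: x=0 → posterior Dirichlet(8/3, 7/3, 7/4)
obs 2: x=0 → posterior Dirichlet(11/3, 7/3, 7/4)
obs 3: x=1 → posterior Dirichlet(11/3, 10/3, 7/4)
obs 4: x=2 → posterior Dirichlet(11/3, 10/3, 11/4)
obs 5: x=1 → posterior Dirichlet(11/3, 13/3, 11/4)
obs 6: x=1 → posterior Dirichlet(11/3, 16/3, 11/4)
obs 7: x=0 → posterior Dirichlet(14/3, 16/3, 11/4)
obs 8: x=2 → posterior Dirichlet(14/3, 16/3, 15/4)
obs 9: x=2 → posterior Dirichlet(14/3, 16/3, 19/4)
obs 10: x=1 → posterior Dirichlet(14/3, 19/3, 19/4)
obs 11: x=1 → posterior Dirichlet(14/3, 22/3, 19/4)
obs 12: x=0 → posterior Dirichlet(17/3, 22/3, 19/4)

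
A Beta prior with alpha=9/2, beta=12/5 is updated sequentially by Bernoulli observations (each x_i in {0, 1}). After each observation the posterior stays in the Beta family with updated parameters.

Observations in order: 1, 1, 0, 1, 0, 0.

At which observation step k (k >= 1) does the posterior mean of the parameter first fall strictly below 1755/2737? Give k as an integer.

obs 1: x=1 → posterior Beta(11/2, 12/5)
obs 2: x=1 → posterior Beta(13/2, 12/5)
obs 3: x=0 → posterior Beta(13/2, 17/5)
obs 4: x=1 → posterior Beta(15/2, 17/5)
obs 5: x=0 → posterior Beta(15/2, 22/5)
obs 6: x=0 → posterior Beta(15/2, 27/5)

k = 5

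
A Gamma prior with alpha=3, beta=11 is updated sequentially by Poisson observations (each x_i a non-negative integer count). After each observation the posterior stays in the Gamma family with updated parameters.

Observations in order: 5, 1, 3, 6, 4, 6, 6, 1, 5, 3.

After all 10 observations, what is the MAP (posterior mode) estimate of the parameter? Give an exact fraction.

2

obs 1: x=5 → posterior Gamma(8, 12)
obs 2: x=1 → posterior Gamma(9, 13)
obs 3: x=3 → posterior Gamma(12, 14)
obs 4: x=6 → posterior Gamma(18, 15)
obs 5: x=4 → posterior Gamma(22, 16)
obs 6: x=6 → posterior Gamma(28, 17)
obs 7: x=6 → posterior Gamma(34, 18)
obs 8: x=1 → posterior Gamma(35, 19)
obs 9: x=5 → posterior Gamma(40, 20)
obs 10: x=3 → posterior Gamma(43, 21)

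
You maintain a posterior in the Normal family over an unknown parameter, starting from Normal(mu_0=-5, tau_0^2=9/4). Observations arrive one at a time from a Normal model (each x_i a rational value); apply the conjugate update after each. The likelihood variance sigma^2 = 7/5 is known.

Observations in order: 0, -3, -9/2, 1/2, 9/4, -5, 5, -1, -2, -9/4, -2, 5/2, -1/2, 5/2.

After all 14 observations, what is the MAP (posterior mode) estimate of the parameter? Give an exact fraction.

-955/1316

obs 1: x=0 → posterior Normal(-140/73, 63/73)
obs 2: x=-3 → posterior Normal(-275/118, 63/118)
obs 3: x=-9/2 → posterior Normal(-955/326, 63/163)
obs 4: x=1/2 → posterior Normal(-35/16, 63/208)
obs 5: x=9/4 → posterior Normal(-1415/1012, 63/253)
obs 6: x=-5 → posterior Normal(-2315/1192, 63/298)
obs 7: x=5 → posterior Normal(-1415/1372, 9/49)
obs 8: x=-1 → posterior Normal(-1595/1552, 63/388)
obs 9: x=-2 → posterior Normal(-1955/1732, 63/433)
obs 10: x=-9/4 → posterior Normal(-295/239, 63/478)
obs 11: x=-2 → posterior Normal(-680/523, 63/523)
obs 12: x=5/2 → posterior Normal(-1135/1136, 63/568)
obs 13: x=-1/2 → posterior Normal(-590/613, 63/613)
obs 14: x=5/2 → posterior Normal(-955/1316, 9/94)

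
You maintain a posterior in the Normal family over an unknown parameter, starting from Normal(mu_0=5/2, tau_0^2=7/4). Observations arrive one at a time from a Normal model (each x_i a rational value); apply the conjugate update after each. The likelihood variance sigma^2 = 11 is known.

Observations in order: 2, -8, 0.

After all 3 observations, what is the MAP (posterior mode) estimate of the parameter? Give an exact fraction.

obs 1: x=2 → posterior Normal(124/51, 77/51)
obs 2: x=-8 → posterior Normal(34/29, 77/58)
obs 3: x=0 → posterior Normal(68/65, 77/65)

68/65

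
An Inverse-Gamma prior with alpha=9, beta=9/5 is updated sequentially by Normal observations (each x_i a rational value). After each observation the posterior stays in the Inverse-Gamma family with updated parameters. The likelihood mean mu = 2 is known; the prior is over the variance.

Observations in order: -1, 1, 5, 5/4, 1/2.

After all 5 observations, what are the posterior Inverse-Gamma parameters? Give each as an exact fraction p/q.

obs 1: x=-1 → posterior Inverse-Gamma(19/2, 63/10)
obs 2: x=1 → posterior Inverse-Gamma(10, 34/5)
obs 3: x=5 → posterior Inverse-Gamma(21/2, 113/10)
obs 4: x=5/4 → posterior Inverse-Gamma(11, 1853/160)
obs 5: x=1/2 → posterior Inverse-Gamma(23/2, 2033/160)

alpha=23/2, beta=2033/160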